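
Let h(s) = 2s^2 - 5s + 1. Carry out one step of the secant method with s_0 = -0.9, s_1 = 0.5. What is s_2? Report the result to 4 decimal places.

h(-0.9) = 7.120000, h(0.5) = -1.000000
s_2 = 0.500000 − (-1.000000)·(0.500000 − (-0.900000)) / (-1.000000 − 7.120000) = 0.500000 − (-1.400000)/(-8.120000) = 0.327586

0.3276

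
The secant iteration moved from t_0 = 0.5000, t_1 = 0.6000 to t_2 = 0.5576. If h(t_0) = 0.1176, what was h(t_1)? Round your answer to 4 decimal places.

The secant line through (0.5000, 0.1176) and (0.6000, h(t_1)) crosses zero at t_2 = 0.5576.
So (0.5000, 0.1176), (0.6000, h(t_1)), (0.5576, 0) are collinear:
h(t_1) = 0.1176 · (0.6000 − 0.5576) / (0.5000 − 0.5576) = 0.1176 · (0.042400)/(-0.057600) = -0.086567

-0.0866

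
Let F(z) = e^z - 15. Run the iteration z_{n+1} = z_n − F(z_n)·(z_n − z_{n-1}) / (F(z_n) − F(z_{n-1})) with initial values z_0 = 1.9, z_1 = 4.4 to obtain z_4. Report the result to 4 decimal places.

F(1.9) = -8.314106, F(4.4) = 66.450869
z_2 = 4.400000 − 66.450869·(4.400000 − 1.900000) / (66.450869 − (-8.314106)) = 4.400000 − (166.127172)/(74.764974) = 2.178008
F(2.178008) = -6.171298
z_3 = 2.178008 − (-6.171298)·(2.178008 − 4.400000) / (-6.171298 − 66.450869) = 2.178008 − (13.712574)/(-72.622166) = 2.366829
F(2.366829) = -4.336477
z_4 = 2.366829 − (-4.336477)·(2.366829 − 2.178008) / (-4.336477 − (-6.171298)) = 2.366829 − (-0.818817)/(1.834820) = 2.813094

2.8131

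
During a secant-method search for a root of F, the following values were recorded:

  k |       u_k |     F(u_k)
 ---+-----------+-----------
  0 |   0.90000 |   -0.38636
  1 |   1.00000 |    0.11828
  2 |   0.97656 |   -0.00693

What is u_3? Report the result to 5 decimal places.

u_3 = 0.97656 − (-0.00693)·(0.97656 − 1.00000) / (-0.00693 − 0.11828)
   = 0.97656 − (0.0001624)/(-0.1252100) = 0.9778573

0.97786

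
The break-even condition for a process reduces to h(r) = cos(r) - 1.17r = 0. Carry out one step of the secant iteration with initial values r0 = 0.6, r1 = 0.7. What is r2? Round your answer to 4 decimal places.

0.6695

h(0.6) = 0.123336, h(0.7) = -0.054158
r2 = 0.700000 − (-0.054158)·(0.700000 − 0.600000) / (-0.054158 − 0.123336) = 0.700000 − (-0.005416)/(-0.177493) = 0.669487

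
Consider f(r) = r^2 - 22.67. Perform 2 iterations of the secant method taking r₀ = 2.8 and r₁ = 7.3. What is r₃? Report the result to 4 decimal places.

4.6531

f(2.8) = -14.830000, f(7.3) = 30.620000
r₂ = 7.300000 − 30.620000·(7.300000 − 2.800000) / (30.620000 − (-14.830000)) = 7.300000 − (137.790000)/(45.450000) = 4.268317
f(4.268317) = -4.451471
r₃ = 4.268317 − (-4.451471)·(4.268317 − 7.300000) / (-4.451471 − 30.620000) = 4.268317 − (13.495451)/(-35.071471) = 4.653115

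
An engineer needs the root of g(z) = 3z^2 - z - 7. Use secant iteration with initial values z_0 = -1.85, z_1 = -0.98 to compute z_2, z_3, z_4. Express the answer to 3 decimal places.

g(-1.85) = 5.11750, g(-0.98) = -3.13880
z_2 = -0.98000 − (-3.13880)·(-0.98000 − (-1.85000)) / (-3.13880 − 5.11750) = -0.98000 − (-2.73076)/(-8.25630) = -1.31075
g(-1.31075) = -0.53507
z_3 = -1.31075 − (-0.53507)·(-1.31075 − (-0.98000)) / (-0.53507 − (-3.13880)) = -1.31075 − (0.17697)/(2.60373) = -1.37872
g(-1.37872) = 0.08130
z_4 = -1.37872 − 0.08130·(-1.37872 − (-1.31075)) / (0.08130 − (-0.53507)) = -1.37872 − (-0.00553)/(0.61637) = -1.36975

-1.311, -1.379, -1.370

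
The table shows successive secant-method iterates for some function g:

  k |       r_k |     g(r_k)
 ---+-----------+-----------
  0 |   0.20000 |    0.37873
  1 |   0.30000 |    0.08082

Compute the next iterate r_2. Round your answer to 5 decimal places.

r_2 = 0.30000 − 0.08082·(0.30000 − 0.20000) / (0.08082 − 0.37873)
   = 0.30000 − (0.0080820)/(-0.2979100) = 0.3271290

0.32713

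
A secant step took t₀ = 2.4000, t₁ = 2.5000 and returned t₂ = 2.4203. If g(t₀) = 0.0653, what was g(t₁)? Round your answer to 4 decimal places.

The secant line through (2.4000, 0.0653) and (2.5000, g(t₁)) crosses zero at t₂ = 2.4203.
So (2.4000, 0.0653), (2.5000, g(t₁)), (2.4203, 0) are collinear:
g(t₁) = 0.0653 · (2.5000 − 2.4203) / (2.4000 − 2.4203) = 0.0653 · (0.079700)/(-0.020300) = -0.256375

-0.2564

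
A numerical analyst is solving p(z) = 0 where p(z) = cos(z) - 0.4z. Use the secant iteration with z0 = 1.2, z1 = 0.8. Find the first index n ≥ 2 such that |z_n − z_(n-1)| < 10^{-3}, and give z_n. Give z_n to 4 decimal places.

n = 4, z_n = 1.1105

p(1.2) = -0.117642, p(0.8) = 0.376707
z2 = 0.800000 − 0.376707·(-0.400000)/(0.494349) = 1.104810;  |Δ| = 0.304810
p(1.104810) = 0.007380
z3 = 1.104810 − 0.007380·(0.304810)/(-0.369327) = 1.110901;  |Δ| = 0.006091
p(1.110901) = -0.000506
z4 = 1.110901 − (-0.000506)·(0.006091)/(-0.007886) = 1.110510;  |Δ| = 0.000391
|z4 − z3| = 0.000391 < 10^{-3}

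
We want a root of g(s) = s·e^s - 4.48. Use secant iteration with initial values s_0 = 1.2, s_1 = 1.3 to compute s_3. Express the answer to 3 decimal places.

g(1.2) = -0.49586, g(1.3) = 0.29009
s_2 = 1.30000 − 0.29009·(1.30000 − 1.20000) / (0.29009 − (-0.49586)) = 1.30000 − (0.02901)/(0.78595) = 1.26309
g(1.26309) = -0.01329
s_3 = 1.26309 − (-0.01329)·(1.26309 − 1.30000) / (-0.01329 − 0.29009) = 1.26309 − (0.00049)/(-0.30337) = 1.26471

1.265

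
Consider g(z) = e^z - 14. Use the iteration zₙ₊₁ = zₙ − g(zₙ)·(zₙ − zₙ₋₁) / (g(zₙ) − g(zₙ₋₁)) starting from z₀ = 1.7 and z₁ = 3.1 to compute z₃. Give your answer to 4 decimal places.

g(1.7) = -8.526053, g(3.1) = 8.197951
z₂ = 3.100000 − 8.197951·(3.100000 − 1.700000) / (8.197951 − (-8.526053)) = 3.100000 − (11.477132)/(16.724004) = 2.413733
g(2.413733) = -2.824398
z₃ = 2.413733 − (-2.824398)·(2.413733 − 3.100000) / (-2.824398 − 8.197951) = 2.413733 − (1.938291)/(-11.022349) = 2.589584

2.5896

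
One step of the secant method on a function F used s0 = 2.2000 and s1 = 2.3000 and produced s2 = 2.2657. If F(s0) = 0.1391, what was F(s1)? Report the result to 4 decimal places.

The secant line through (2.2000, 0.1391) and (2.3000, F(s1)) crosses zero at s2 = 2.2657.
So (2.2000, 0.1391), (2.3000, F(s1)), (2.2657, 0) are collinear:
F(s1) = 0.1391 · (2.3000 − 2.2657) / (2.2000 − 2.2657) = 0.1391 · (0.034300)/(-0.065700) = -0.072620

-0.0726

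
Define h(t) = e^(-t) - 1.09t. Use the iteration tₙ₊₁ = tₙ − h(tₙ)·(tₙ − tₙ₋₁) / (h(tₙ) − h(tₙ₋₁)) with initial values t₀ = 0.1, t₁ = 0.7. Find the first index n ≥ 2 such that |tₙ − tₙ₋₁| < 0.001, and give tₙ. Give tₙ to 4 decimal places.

n = 4, tₙ = 0.5365

h(0.1) = 0.795837, h(0.7) = -0.266415
t₂ = 0.700000 − (-0.266415)·(0.600000)/(-1.062252) = 0.549519;  |Δ| = 0.150481
h(0.549519) = -0.021748
t₃ = 0.549519 − (-0.021748)·(-0.150481)/(0.244666) = 0.536143;  |Δ| = 0.013376
h(0.536143) = 0.000605
t₄ = 0.536143 − 0.000605·(-0.013376)/(0.022353) = 0.536505;  |Δ| = 0.000362
|t₄ − t₃| = 0.000362 < 0.001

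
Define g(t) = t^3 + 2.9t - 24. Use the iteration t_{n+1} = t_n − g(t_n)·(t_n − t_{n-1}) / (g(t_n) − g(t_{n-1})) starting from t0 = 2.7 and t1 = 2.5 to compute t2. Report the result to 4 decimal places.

2.5485

g(2.7) = 3.513000, g(2.5) = -1.125000
t2 = 2.500000 − (-1.125000)·(2.500000 − 2.700000) / (-1.125000 − 3.513000) = 2.500000 − (0.225000)/(-4.638000) = 2.548512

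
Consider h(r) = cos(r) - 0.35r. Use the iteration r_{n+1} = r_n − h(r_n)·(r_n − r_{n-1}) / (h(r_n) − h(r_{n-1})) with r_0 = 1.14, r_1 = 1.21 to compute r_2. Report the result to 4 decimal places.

1.1546

h(1.14) = 0.018595, h(1.21) = -0.070481
r_2 = 1.210000 − (-0.070481)·(1.210000 − 1.140000) / (-0.070481 − 0.018595) = 1.210000 − (-0.004934)/(-0.089075) = 1.154613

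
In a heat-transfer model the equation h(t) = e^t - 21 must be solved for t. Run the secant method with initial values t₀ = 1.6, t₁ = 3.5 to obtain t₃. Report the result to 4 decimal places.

h(1.6) = -16.046968, h(3.5) = 12.115452
t₂ = 3.500000 − 12.115452·(3.500000 − 1.600000) / (12.115452 − (-16.046968)) = 3.500000 − (23.019359)/(28.162420) = 2.682621
h(2.682621) = -6.376623
t₃ = 2.682621 − (-6.376623)·(2.682621 − 3.500000) / (-6.376623 − 12.115452) = 2.682621 − (5.212115)/(-18.492075) = 2.964478

2.9645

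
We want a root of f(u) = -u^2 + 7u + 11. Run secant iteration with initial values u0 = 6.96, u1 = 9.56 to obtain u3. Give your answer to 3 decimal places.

8.301

f(6.96) = 11.27840, f(9.56) = -13.47360
u2 = 9.56000 − (-13.47360)·(9.56000 − 6.96000) / (-13.47360 − 11.27840) = 9.56000 − (-35.03136)/(-24.75200) = 8.14471
f(8.14471) = 1.67671
u3 = 8.14471 − 1.67671·(8.14471 − 9.56000) / (1.67671 − (-13.47360)) = 8.14471 − (-2.37303)/(15.15031) = 8.30134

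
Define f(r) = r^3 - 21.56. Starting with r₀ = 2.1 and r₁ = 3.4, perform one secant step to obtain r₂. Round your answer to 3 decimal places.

2.632

f(2.1) = -12.29900, f(3.4) = 17.74400
r₂ = 3.40000 − 17.74400·(3.40000 − 2.10000) / (17.74400 − (-12.29900)) = 3.40000 − (23.06720)/(30.04300) = 2.63219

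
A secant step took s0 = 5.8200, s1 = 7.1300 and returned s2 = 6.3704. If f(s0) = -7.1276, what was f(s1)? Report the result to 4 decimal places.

The secant line through (5.8200, -7.1276) and (7.1300, f(s1)) crosses zero at s2 = 6.3704.
So (5.8200, -7.1276), (7.1300, f(s1)), (6.3704, 0) are collinear:
f(s1) = -7.1276 · (7.1300 − 6.3704) / (5.8200 − 6.3704) = -7.1276 · (0.759600)/(-0.550400) = 9.836710

9.8367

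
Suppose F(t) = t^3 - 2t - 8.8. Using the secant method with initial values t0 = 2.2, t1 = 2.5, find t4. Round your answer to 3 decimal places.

F(2.2) = -2.55200, F(2.5) = 1.82500
t2 = 2.50000 − 1.82500·(2.50000 − 2.20000) / (1.82500 − (-2.55200)) = 2.50000 − (0.54750)/(4.37700) = 2.37491
F(2.37491) = -0.15479
t3 = 2.37491 − (-0.15479)·(2.37491 − 2.50000) / (-0.15479 − 1.82500) = 2.37491 − (0.01936)/(-1.97979) = 2.38469
F(2.38469) = -0.00819
t4 = 2.38469 − (-0.00819)·(2.38469 − 2.37491) / (-0.00819 − (-0.15479)) = 2.38469 − (-0.00008)/(0.14661) = 2.38524

2.385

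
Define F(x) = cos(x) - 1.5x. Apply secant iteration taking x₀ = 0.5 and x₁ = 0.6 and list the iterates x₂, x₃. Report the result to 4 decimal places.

0.5631, 0.5636

F(0.5) = 0.127583, F(0.6) = -0.074664
x₂ = 0.600000 − (-0.074664)·(0.600000 − 0.500000) / (-0.074664 − 0.127583) = 0.600000 − (-0.007466)/(-0.202247) = 0.563083
F(0.563083) = 0.000990
x₃ = 0.563083 − 0.000990·(0.563083 − 0.600000) / (0.000990 − (-0.074664)) = 0.563083 − (-0.000037)/(0.075654) = 0.563566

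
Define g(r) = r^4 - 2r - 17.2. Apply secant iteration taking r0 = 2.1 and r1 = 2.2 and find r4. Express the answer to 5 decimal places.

g(2.1) = -1.9519000, g(2.2) = 1.8256000
r2 = 2.2000000 − 1.8256000·(2.2000000 − 2.1000000) / (1.8256000 − (-1.9519000)) = 2.2000000 − (0.1825600)/(3.7775000) = 2.1516717
g(2.1516717) = -0.0693021
r3 = 2.1516717 − (-0.0693021)·(2.1516717 − 2.2000000) / (-0.0693021 − 1.8256000) = 2.1516717 − (0.0033493)/(-1.8949021) = 2.1534392
g(2.1534392) = -0.0023217
r4 = 2.1534392 − (-0.0023217)·(2.1534392 − 2.1516717) / (-0.0023217 − (-0.0693021)) = 2.1534392 − (-0.0000041)/(0.0669804) = 2.1535005

2.15350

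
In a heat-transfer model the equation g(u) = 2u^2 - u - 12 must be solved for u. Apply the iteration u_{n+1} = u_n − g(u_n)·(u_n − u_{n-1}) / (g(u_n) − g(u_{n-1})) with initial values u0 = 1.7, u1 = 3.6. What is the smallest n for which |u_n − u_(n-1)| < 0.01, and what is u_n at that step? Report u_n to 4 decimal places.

g(1.7) = -7.920000, g(3.6) = 10.320000
u2 = 3.600000 − 10.320000·(1.900000)/(18.240000) = 2.525000;  |Δ| = 1.075000
g(2.525000) = -1.773750
u3 = 2.525000 − (-1.773750)·(-1.075000)/(-12.093750) = 2.682667;  |Δ| = 0.157667
g(2.682667) = -0.289266
u4 = 2.682667 − (-0.289266)·(0.157667)/(1.484484) = 2.713390;  |Δ| = 0.030723
g(2.713390) = 0.011576
u5 = 2.713390 − 0.011576·(0.030723)/(0.300841) = 2.712207;  |Δ| = 0.001182
|u5 − u4| = 0.001182 < 0.01

n = 5, u_n = 2.7122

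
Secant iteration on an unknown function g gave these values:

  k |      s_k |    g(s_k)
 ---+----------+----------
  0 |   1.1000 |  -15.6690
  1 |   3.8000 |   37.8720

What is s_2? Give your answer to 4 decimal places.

1.8902

s_2 = 3.8000 − 37.8720·(3.8000 − 1.1000) / (37.8720 − (-15.6690))
   = 3.8000 − (102.254400)/(53.541000) = 1.890166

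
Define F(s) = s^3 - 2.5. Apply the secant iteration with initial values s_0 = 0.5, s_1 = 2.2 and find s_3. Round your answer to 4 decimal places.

F(0.5) = -2.375000, F(2.2) = 8.148000
s_2 = 2.200000 − 8.148000·(2.200000 − 0.500000) / (8.148000 − (-2.375000)) = 2.200000 − (13.851600)/(10.523000) = 0.883683
F(0.883683) = -1.809935
s_3 = 0.883683 − (-1.809935)·(0.883683 − 2.200000) / (-1.809935 − 8.148000) = 0.883683 − (2.382447)/(-9.957935) = 1.122935

1.1229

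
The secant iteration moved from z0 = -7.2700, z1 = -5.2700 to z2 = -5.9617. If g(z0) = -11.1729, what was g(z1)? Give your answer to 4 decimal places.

The secant line through (-7.2700, -11.1729) and (-5.2700, g(z1)) crosses zero at z2 = -5.9617.
So (-7.2700, -11.1729), (-5.2700, g(z1)), (-5.9617, 0) are collinear:
g(z1) = -11.1729 · (-5.2700 − (-5.9617)) / (-7.2700 − (-5.9617)) = -11.1729 · (0.691700)/(-1.308300) = 5.907128

5.9071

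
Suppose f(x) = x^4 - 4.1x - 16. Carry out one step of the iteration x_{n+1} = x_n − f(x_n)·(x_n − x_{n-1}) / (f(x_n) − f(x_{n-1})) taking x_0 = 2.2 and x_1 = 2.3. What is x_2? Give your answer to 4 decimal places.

f(2.2) = -1.594400, f(2.3) = 2.554100
x_2 = 2.300000 − 2.554100·(2.300000 − 2.200000) / (2.554100 − (-1.594400)) = 2.300000 − (0.255410)/(4.148500) = 2.238433

2.2384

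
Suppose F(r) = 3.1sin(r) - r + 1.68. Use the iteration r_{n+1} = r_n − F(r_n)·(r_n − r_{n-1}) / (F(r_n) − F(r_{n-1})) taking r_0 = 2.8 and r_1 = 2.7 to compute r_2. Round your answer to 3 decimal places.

F(2.8) = -0.08154, F(2.7) = 0.30488
r_2 = 2.70000 − 0.30488·(2.70000 − 2.80000) / (0.30488 − (-0.08154)) = 2.70000 − (-0.03049)/(0.38641) = 2.77890

2.779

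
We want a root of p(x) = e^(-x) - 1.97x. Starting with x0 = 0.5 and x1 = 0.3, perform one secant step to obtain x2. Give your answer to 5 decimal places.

p(0.5) = -0.3784693, p(0.3) = 0.1498182
x2 = 0.3000000 − 0.1498182·(0.3000000 − 0.5000000) / (0.1498182 − (-0.3784693)) = 0.3000000 − (-0.0299636)/(0.5282876) = 0.3567184

0.35672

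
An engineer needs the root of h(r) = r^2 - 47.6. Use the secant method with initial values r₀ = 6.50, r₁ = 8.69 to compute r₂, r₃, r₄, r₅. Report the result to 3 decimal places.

h(6.50) = -5.35000, h(8.69) = 27.91610
r₂ = 8.69000 − 27.91610·(8.69000 − 6.50000) / (27.91610 − (-5.35000)) = 8.69000 − (61.13626)/(33.26610) = 6.85221
h(6.85221) = -0.64728
r₃ = 6.85221 − (-0.64728)·(6.85221 − 8.69000) / (-0.64728 − 27.91610) = 6.85221 − (1.18957)/(-28.56338) = 6.89385
h(6.89385) = -0.07480
r₄ = 6.89385 − (-0.07480)·(6.89385 − 6.85221) / (-0.07480 − (-0.64728)) = 6.89385 − (-0.00312)/(0.57248) = 6.89929
h(6.89929) = 0.00026
r₅ = 6.89929 − 0.00026·(6.89929 − 6.89385) / (0.00026 − (-0.07480)) = 6.89929 − (0.00000)/(0.07506) = 6.89928

6.852, 6.894, 6.899, 6.899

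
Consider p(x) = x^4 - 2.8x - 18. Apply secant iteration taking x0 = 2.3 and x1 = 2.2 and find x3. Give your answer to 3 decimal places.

p(2.3) = 3.54410, p(2.2) = -0.73440
x2 = 2.20000 − (-0.73440)·(2.20000 − 2.30000) / (-0.73440 − 3.54410) = 2.20000 − (0.07344)/(-4.27850) = 2.21716
p(2.21716) = -0.04277
x3 = 2.21716 − (-0.04277)·(2.21716 − 2.20000) / (-0.04277 − (-0.73440)) = 2.21716 − (-0.00073)/(0.69163) = 2.21823

2.218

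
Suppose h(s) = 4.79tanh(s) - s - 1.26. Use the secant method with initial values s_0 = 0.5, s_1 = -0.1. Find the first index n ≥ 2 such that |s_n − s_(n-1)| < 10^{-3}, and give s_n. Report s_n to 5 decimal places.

h(0.5) = 0.4535412, h(-0.1) = -1.6374097
s_2 = -0.1000000 − (-1.6374097)·(-0.6000000)/(-2.0909509) = 0.3698560;  |Δ| = 0.4698560
h(0.3698560) = 0.0651609
s_3 = 0.3698560 − 0.0651609·(0.4698560)/(1.7025706) = 0.3518736;  |Δ| = 0.0179824
h(0.3518736) = 0.0073194
s_4 = 0.3518736 − 0.0073194·(-0.0179824)/(-0.0578415) = 0.3495981;  |Δ| = 0.0022755
h(0.3495981) = -0.0000668
s_5 = 0.3495981 − (-0.0000668)·(-0.0022755)/(-0.0073862) = 0.3496187;  |Δ| = 0.0000206
|s_5 − s_4| = 0.0000206 < 10^{-3}

n = 5, s_n = 0.34962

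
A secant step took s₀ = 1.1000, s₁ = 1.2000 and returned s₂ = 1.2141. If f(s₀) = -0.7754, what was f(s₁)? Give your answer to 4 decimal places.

-0.0958

The secant line through (1.1000, -0.7754) and (1.2000, f(s₁)) crosses zero at s₂ = 1.2141.
So (1.1000, -0.7754), (1.2000, f(s₁)), (1.2141, 0) are collinear:
f(s₁) = -0.7754 · (1.2000 − 1.2141) / (1.1000 − 1.2141) = -0.7754 · (-0.014100)/(-0.114100) = -0.095821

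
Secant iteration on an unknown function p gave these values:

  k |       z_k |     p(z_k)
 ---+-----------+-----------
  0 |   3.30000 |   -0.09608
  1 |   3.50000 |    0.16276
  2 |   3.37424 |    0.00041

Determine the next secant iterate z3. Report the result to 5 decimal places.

z3 = 3.37424 − 0.00041·(3.37424 − 3.50000) / (0.00041 − 0.16276)
   = 3.37424 − (-0.0000516)/(-0.1623500) = 3.3739224

3.37392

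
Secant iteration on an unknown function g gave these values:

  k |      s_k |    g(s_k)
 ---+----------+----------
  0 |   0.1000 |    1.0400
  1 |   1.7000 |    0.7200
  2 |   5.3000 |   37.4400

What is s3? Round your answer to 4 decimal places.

1.6294

s3 = 5.3000 − 37.4400·(5.3000 − 1.7000) / (37.4400 − 0.7200)
   = 5.3000 − (134.784000)/(36.720000) = 1.629412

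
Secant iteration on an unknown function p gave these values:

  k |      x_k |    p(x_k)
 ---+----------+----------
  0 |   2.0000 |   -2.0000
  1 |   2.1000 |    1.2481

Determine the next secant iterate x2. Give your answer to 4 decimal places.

2.0616

x2 = 2.1000 − 1.2481·(2.1000 − 2.0000) / (1.2481 − (-2.0000))
   = 2.1000 − (0.124810)/(3.248100) = 2.061574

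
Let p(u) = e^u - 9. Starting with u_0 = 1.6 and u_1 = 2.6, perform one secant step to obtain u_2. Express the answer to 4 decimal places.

p(1.6) = -4.046968, p(2.6) = 4.463738
u_2 = 2.600000 − 4.463738·(2.600000 − 1.600000) / (4.463738 − (-4.046968)) = 2.600000 − (4.463738)/(8.510706) = 2.075515

2.0755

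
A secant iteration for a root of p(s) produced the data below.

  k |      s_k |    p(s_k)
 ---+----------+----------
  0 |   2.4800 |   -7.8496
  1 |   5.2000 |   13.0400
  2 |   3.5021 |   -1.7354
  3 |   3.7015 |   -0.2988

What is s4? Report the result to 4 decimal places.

s4 = 3.7015 − (-0.2988)·(3.7015 − 3.5021) / (-0.2988 − (-1.7354))
   = 3.7015 − (-0.059581)/(1.436600) = 3.742973

3.7430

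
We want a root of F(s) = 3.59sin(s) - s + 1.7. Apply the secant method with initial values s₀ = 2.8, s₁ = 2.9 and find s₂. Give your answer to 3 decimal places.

F(2.8) = 0.10261, F(2.9) = -0.34109
s₂ = 2.90000 − (-0.34109)·(2.90000 − 2.80000) / (-0.34109 − 0.10261) = 2.90000 − (-0.03411)/(-0.44370) = 2.82313

2.823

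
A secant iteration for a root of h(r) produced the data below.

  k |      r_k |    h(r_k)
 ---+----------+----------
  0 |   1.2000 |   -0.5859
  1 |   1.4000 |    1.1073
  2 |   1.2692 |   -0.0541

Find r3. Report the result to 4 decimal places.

r3 = 1.2692 − (-0.0541)·(1.2692 − 1.4000) / (-0.0541 − 1.1073)
   = 1.2692 − (0.007076)/(-1.161400) = 1.275293

1.2753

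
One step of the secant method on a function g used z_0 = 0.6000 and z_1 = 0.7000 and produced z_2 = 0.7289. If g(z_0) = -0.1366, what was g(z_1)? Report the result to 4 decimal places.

The secant line through (0.6000, -0.1366) and (0.7000, g(z_1)) crosses zero at z_2 = 0.7289.
So (0.6000, -0.1366), (0.7000, g(z_1)), (0.7289, 0) are collinear:
g(z_1) = -0.1366 · (0.7000 − 0.7289) / (0.6000 − 0.7289) = -0.1366 · (-0.028900)/(-0.128900) = -0.030626

-0.0306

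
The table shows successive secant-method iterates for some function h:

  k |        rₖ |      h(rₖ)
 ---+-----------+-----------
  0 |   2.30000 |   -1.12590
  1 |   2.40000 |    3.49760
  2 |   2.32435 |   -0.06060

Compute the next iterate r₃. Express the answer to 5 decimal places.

2.32564

r₃ = 2.32435 − (-0.06060)·(2.32435 − 2.40000) / (-0.06060 − 3.49760)
   = 2.32435 − (0.0045844)/(-3.5582000) = 2.3256384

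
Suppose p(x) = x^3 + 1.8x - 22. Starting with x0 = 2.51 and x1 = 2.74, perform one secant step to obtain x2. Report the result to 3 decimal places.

2.584

p(2.51) = -1.66875, p(2.74) = 3.50282
x2 = 2.74000 − 3.50282·(2.74000 − 2.51000) / (3.50282 − (-1.66875)) = 2.74000 − (0.80565)/(5.17157) = 2.58422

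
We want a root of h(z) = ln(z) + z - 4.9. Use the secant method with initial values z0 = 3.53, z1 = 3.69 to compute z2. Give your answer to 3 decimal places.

3.615

h(3.53) = -0.10870, h(3.69) = 0.09563
z2 = 3.69000 − 0.09563·(3.69000 − 3.53000) / (0.09563 − (-0.10870)) = 3.69000 − (0.01530)/(0.20433) = 3.61512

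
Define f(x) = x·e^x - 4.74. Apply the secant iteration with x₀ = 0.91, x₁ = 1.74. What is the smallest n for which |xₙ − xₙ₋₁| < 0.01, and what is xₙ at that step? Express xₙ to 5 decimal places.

f(0.91) = -2.4792665, f(1.74) = 5.1733776
x₂ = 1.7400000 − 5.1733776·(0.8300000)/(7.6526441) = 1.1788994;  |Δ| = 0.5611006
f(1.1788994) = -0.9076406
x₃ = 1.1788994 − (-0.9076406)·(-0.5611006)/(-6.0810182) = 1.2626481;  |Δ| = 0.0837488
f(1.2626481) = -0.2768297
x₄ = 1.2626481 − (-0.2768297)·(0.0837488)/(0.6308109) = 1.2994011;  |Δ| = 0.0367529
f(1.2994011) = 0.0250331
x₅ = 1.2994011 − 0.0250331·(0.0367529)/(0.3018629) = 1.2963532;  |Δ| = 0.0030479
|x₅ − x₄| = 0.0030479 < 0.01

n = 5, xₙ = 1.29635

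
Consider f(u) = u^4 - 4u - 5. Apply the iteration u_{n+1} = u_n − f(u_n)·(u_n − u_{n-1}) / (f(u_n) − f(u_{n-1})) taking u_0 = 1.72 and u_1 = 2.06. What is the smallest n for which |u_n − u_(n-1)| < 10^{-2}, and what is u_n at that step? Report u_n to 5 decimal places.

n = 4, u_n = 1.88134

f(1.72) = -3.1278694, f(2.06) = 4.7681410
u_2 = 2.0600000 − 4.7681410·(0.3400000)/(7.8960104) = 1.8546852;  |Δ| = 0.2053148
f(1.8546852) = -0.5861237
u_3 = 1.8546852 − (-0.5861237)·(-0.2053148)/(-5.3542646) = 1.8771607;  |Δ| = 0.0224755
f(1.8771607) = -0.0919535
u_4 = 1.8771607 − (-0.0919535)·(0.0224755)/(0.4941702) = 1.8813429;  |Δ| = 0.0041822
|u_4 − u_3| = 0.0041822 < 10^{-2}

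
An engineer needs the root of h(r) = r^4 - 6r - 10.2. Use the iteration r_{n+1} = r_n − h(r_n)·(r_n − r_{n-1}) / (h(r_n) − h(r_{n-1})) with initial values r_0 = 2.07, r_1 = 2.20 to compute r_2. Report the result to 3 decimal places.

h(2.07) = -4.25963, h(2.20) = 0.02560
r_2 = 2.20000 − 0.02560·(2.20000 − 2.07000) / (0.02560 − (-4.25963)) = 2.20000 − (0.00333)/(4.28523) = 2.19922

2.199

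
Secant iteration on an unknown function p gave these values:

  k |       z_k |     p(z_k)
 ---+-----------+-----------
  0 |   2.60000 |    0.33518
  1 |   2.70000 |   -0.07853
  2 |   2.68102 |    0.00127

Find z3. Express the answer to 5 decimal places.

2.68132

z3 = 2.68102 − 0.00127·(2.68102 − 2.70000) / (0.00127 − (-0.07853))
   = 2.68102 − (-0.0000241)/(0.0798000) = 2.6813221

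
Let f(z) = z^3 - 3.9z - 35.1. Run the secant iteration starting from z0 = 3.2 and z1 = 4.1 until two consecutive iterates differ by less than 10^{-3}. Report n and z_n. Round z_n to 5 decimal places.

n = 5, z_n = 3.66951

f(3.2) = -14.8120000, f(4.1) = 17.8310000
z2 = 4.1000000 − 17.8310000·(0.9000000)/(32.6430000) = 3.6083816;  |Δ| = 0.4916184
f(3.6083816) = -2.1900529
z3 = 3.6083816 − (-2.1900529)·(-0.4916184)/(-20.0210529) = 3.6621585;  |Δ| = 0.0537769
f(3.6621585) = -0.2677280
z4 = 3.6621585 − (-0.2677280)·(0.0537769)/(1.9223249) = 3.6696482;  |Δ| = 0.0074897
f(3.6696482) = 0.0050201
z5 = 3.6696482 − 0.0050201·(0.0074897)/(0.2727481) = 3.6695103;  |Δ| = 0.0001379
|z5 − z4| = 0.0001379 < 10^{-3}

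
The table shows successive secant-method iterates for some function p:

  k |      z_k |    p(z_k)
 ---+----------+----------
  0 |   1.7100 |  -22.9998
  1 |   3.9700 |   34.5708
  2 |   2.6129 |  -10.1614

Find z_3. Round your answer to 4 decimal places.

z_3 = 2.6129 − (-10.1614)·(2.6129 − 3.9700) / (-10.1614 − 34.5708)
   = 2.6129 − (13.790036)/(-44.732200) = 2.921180

2.9212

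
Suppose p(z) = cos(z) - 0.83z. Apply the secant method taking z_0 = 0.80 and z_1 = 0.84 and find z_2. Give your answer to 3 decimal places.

p(0.80) = 0.03271, p(0.84) = -0.02974
z_2 = 0.84000 − (-0.02974)·(0.84000 − 0.80000) / (-0.02974 − 0.03271) = 0.84000 − (-0.00119)/(-0.06244) = 0.82095

0.821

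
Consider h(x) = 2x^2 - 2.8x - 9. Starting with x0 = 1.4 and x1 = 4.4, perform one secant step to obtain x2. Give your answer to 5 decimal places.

2.42273

h(1.4) = -9.0000000, h(4.4) = 17.4000000
x2 = 4.4000000 − 17.4000000·(4.4000000 − 1.4000000) / (17.4000000 − (-9.0000000)) = 4.4000000 − (52.2000000)/(26.4000000) = 2.4227273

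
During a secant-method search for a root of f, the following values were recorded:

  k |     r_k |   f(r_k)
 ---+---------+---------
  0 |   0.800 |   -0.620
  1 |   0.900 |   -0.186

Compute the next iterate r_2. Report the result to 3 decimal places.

r_2 = 0.900 − (-0.186)·(0.900 − 0.800) / (-0.186 − (-0.620))
   = 0.900 − (-0.01860)/(0.43400) = 0.94286

0.943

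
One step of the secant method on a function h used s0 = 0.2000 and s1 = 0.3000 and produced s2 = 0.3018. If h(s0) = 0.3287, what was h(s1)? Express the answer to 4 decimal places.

The secant line through (0.2000, 0.3287) and (0.3000, h(s1)) crosses zero at s2 = 0.3018.
So (0.2000, 0.3287), (0.3000, h(s1)), (0.3018, 0) are collinear:
h(s1) = 0.3287 · (0.3000 − 0.3018) / (0.2000 − 0.3018) = 0.3287 · (-0.001800)/(-0.101800) = 0.005812

0.0058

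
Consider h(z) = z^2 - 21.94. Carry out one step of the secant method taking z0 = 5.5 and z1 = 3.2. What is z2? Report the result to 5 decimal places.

4.54483

h(5.5) = 8.3100000, h(3.2) = -11.7000000
z2 = 3.2000000 − (-11.7000000)·(3.2000000 − 5.5000000) / (-11.7000000 − 8.3100000) = 3.2000000 − (26.9100000)/(-20.0100000) = 4.5448276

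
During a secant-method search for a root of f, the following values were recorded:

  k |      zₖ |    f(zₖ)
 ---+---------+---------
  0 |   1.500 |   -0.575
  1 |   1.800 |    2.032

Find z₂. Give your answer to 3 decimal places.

z₂ = 1.800 − 2.032·(1.800 − 1.500) / (2.032 − (-0.575))
   = 1.800 − (0.60960)/(2.60700) = 1.56617

1.566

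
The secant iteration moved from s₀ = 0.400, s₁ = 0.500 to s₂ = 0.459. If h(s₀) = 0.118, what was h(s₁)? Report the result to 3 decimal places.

The secant line through (0.400, 0.118) and (0.500, h(s₁)) crosses zero at s₂ = 0.459.
So (0.400, 0.118), (0.500, h(s₁)), (0.459, 0) are collinear:
h(s₁) = 0.118 · (0.500 − 0.459) / (0.400 − 0.459) = 0.118 · (0.04100)/(-0.05900) = -0.08200

-0.082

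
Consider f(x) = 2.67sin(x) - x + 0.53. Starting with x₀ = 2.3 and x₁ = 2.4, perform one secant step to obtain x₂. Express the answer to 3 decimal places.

f(2.3) = 0.22103, f(2.4) = -0.06651
x₂ = 2.40000 − (-0.06651)·(2.40000 − 2.30000) / (-0.06651 − 0.22103) = 2.40000 − (-0.00665)/(-0.28755) = 2.37687

2.377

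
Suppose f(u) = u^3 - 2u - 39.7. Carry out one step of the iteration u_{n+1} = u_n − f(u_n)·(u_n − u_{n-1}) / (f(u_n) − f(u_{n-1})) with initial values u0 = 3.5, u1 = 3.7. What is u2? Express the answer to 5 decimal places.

3.60369

f(3.5) = -3.8250000, f(3.7) = 3.5530000
u2 = 3.7000000 − 3.5530000·(3.7000000 − 3.5000000) / (3.5530000 − (-3.8250000)) = 3.7000000 − (0.7106000)/(7.3780000) = 3.6036866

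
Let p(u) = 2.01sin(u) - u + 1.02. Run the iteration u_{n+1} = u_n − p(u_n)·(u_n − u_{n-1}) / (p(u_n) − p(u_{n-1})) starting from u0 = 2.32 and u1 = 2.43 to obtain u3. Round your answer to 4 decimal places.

p(2.32) = 0.171785, p(2.43) = -0.097388
u2 = 2.430000 − (-0.097388)·(2.430000 − 2.320000) / (-0.097388 − 0.171785) = 2.430000 − (-0.010713)/(-0.269173) = 2.390202
p(2.390202) = 0.001937
u3 = 2.390202 − 0.001937·(2.390202 − 2.430000) / (0.001937 − (-0.097388)) = 2.390202 − (-0.000077)/(0.099325) = 2.390978

2.3910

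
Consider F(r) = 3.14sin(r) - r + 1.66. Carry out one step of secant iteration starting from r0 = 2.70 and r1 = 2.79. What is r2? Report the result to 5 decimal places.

F(2.70) = 0.3019728, F(2.79) = -0.0486045
r2 = 2.7900000 − (-0.0486045)·(2.7900000 − 2.7000000) / (-0.0486045 − 0.3019728) = 2.7900000 − (-0.0043744)/(-0.3505773) = 2.7775223

2.77752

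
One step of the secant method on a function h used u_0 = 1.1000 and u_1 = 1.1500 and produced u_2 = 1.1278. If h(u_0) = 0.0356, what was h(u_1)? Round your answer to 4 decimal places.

-0.0284

The secant line through (1.1000, 0.0356) and (1.1500, h(u_1)) crosses zero at u_2 = 1.1278.
So (1.1000, 0.0356), (1.1500, h(u_1)), (1.1278, 0) are collinear:
h(u_1) = 0.0356 · (1.1500 − 1.1278) / (1.1000 − 1.1278) = 0.0356 · (0.022200)/(-0.027800) = -0.028429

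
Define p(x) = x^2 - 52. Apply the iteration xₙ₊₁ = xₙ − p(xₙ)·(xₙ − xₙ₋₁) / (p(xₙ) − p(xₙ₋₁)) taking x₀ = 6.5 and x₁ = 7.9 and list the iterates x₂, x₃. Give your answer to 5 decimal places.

p(6.5) = -9.7500000, p(7.9) = 10.4100000
x₂ = 7.9000000 − 10.4100000·(7.9000000 − 6.5000000) / (10.4100000 − (-9.7500000)) = 7.9000000 − (14.5740000)/(20.1600000) = 7.1770833
p(7.1770833) = -0.4894748
x₃ = 7.1770833 − (-0.4894748)·(7.1770833 − 7.9000000) / (-0.4894748 − 10.4100000) = 7.1770833 − (0.3538495)/(-10.8994748) = 7.2095482

7.17708, 7.20955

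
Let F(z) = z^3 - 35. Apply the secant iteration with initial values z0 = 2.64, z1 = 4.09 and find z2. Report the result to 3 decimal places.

3.121

F(2.64) = -16.60026, F(4.09) = 33.41793
z2 = 4.09000 − 33.41793·(4.09000 − 2.64000) / (33.41793 − (-16.60026)) = 4.09000 − (48.45600)/(50.01818) = 3.12123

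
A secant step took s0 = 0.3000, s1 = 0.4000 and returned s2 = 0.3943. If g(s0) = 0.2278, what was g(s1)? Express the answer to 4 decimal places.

The secant line through (0.3000, 0.2278) and (0.4000, g(s1)) crosses zero at s2 = 0.3943.
So (0.3000, 0.2278), (0.4000, g(s1)), (0.3943, 0) are collinear:
g(s1) = 0.2278 · (0.4000 − 0.3943) / (0.3000 − 0.3943) = 0.2278 · (0.005700)/(-0.094300) = -0.013769

-0.0138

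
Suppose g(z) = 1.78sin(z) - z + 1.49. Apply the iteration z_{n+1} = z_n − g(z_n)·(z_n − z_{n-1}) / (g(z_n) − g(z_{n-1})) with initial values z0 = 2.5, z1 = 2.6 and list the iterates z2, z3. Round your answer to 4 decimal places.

g(2.5) = 0.055280, g(2.6) = -0.192408
z2 = 2.600000 − (-0.192408)·(2.600000 − 2.500000) / (-0.192408 − 0.055280) = 2.600000 − (-0.019241)/(-0.247688) = 2.522319
g(2.522319) = 0.000872
z3 = 2.522319 − 0.000872·(2.522319 − 2.600000) / (0.000872 − (-0.192408)) = 2.522319 − (-0.000068)/(0.193280) = 2.522669

2.5223, 2.5227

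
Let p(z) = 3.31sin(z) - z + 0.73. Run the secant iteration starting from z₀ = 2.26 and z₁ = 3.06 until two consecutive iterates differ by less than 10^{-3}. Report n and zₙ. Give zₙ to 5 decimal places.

n = 5, zₙ = 2.55691

p(2.26) = 1.0245013, p(3.06) = -2.0602279
z₂ = 3.0600000 − (-2.0602279)·(0.8000000)/(-3.0847292) = 2.5256963;  |Δ| = 0.5343037
p(2.5256963) = 0.1164591
z₃ = 2.5256963 − 0.1164591·(-0.5343037)/(2.1766869) = 2.5542831;  |Δ| = 0.0285868
p(2.5542831) = 0.0098655
z₄ = 2.5542831 − 0.0098655·(0.0285868)/(-0.1065935) = 2.5569289;  |Δ| = 0.0026458
p(2.5569289) = -0.0000768
z₅ = 2.5569289 − (-0.0000768)·(0.0026458)/(-0.0099423) = 2.5569084;  |Δ| = 0.0000204
|z₅ − z₄| = 0.0000204 < 10^{-3}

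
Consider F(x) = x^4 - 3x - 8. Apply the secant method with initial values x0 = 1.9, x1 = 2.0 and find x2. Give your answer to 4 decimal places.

1.9250

F(1.9) = -0.667900, F(2.0) = 2.000000
x2 = 2.000000 − 2.000000·(2.000000 − 1.900000) / (2.000000 − (-0.667900)) = 2.000000 − (0.200000)/(2.667900) = 1.925035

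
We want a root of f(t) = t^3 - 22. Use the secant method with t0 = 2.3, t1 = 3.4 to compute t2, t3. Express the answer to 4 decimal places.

f(2.3) = -9.833000, f(3.4) = 17.304000
t2 = 3.400000 − 17.304000·(3.400000 − 2.300000) / (17.304000 − (-9.833000)) = 3.400000 − (19.034400)/(27.137000) = 2.698581
f(2.698581) = -2.348011
t3 = 2.698581 − (-2.348011)·(2.698581 − 3.400000) / (-2.348011 − 17.304000) = 2.698581 − (1.646939)/(-19.652011) = 2.782386

2.6986, 2.7824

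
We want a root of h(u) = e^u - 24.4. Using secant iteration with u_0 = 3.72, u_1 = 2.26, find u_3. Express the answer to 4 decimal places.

3.3379

h(3.72) = 16.864394, h(2.26) = -14.816911
u_2 = 2.260000 − (-14.816911)·(2.260000 − 3.720000) / (-14.816911 − 16.864394) = 2.260000 − (21.632690)/(-31.681305) = 2.942822
h(2.942822) = -5.430699
u_3 = 2.942822 − (-5.430699)·(2.942822 − 2.260000) / (-5.430699 − (-14.816911)) = 2.942822 − (-3.708200)/(9.386212) = 3.337891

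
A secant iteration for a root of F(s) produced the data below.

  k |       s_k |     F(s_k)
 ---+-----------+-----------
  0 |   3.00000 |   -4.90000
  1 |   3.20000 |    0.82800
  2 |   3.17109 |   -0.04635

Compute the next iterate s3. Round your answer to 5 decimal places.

s3 = 3.17109 − (-0.04635)·(3.17109 − 3.20000) / (-0.04635 − 0.82800)
   = 3.17109 − (0.0013400)/(-0.8743500) = 3.1726225

3.17262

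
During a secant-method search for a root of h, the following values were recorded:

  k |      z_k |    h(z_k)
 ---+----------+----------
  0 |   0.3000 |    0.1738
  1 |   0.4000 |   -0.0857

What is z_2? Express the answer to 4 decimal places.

0.3670

z_2 = 0.4000 − (-0.0857)·(0.4000 − 0.3000) / (-0.0857 − 0.1738)
   = 0.4000 − (-0.008570)/(-0.259500) = 0.366975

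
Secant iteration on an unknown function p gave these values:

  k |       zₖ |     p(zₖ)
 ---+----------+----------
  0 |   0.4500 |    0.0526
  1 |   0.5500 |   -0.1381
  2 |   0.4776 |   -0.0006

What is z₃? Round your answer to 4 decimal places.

z₃ = 0.4776 − (-0.0006)·(0.4776 − 0.5500) / (-0.0006 − (-0.1381))
   = 0.4776 − (0.000043)/(0.137500) = 0.477284

0.4773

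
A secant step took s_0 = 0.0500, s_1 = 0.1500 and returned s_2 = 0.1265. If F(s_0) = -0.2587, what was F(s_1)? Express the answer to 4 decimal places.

The secant line through (0.0500, -0.2587) and (0.1500, F(s_1)) crosses zero at s_2 = 0.1265.
So (0.0500, -0.2587), (0.1500, F(s_1)), (0.1265, 0) are collinear:
F(s_1) = -0.2587 · (0.1500 − 0.1265) / (0.0500 − 0.1265) = -0.2587 · (0.023500)/(-0.076500) = 0.079470

0.0795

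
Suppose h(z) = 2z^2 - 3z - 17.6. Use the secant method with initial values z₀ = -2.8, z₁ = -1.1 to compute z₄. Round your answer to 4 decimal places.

h(-2.8) = 6.480000, h(-1.1) = -11.880000
z₂ = -1.100000 − (-11.880000)·(-1.100000 − (-2.800000)) / (-11.880000 − 6.480000) = -1.100000 − (-20.196000)/(-18.360000) = -2.200000
h(-2.200000) = -1.320000
z₃ = -2.200000 − (-1.320000)·(-2.200000 − (-1.100000)) / (-1.320000 − (-11.880000)) = -2.200000 − (1.452000)/(10.560000) = -2.337500
h(-2.337500) = 0.340313
z₄ = -2.337500 − 0.340313·(-2.337500 − (-2.200000)) / (0.340313 − (-1.320000)) = -2.337500 − (-0.046793)/(1.660313) = -2.309317

-2.3093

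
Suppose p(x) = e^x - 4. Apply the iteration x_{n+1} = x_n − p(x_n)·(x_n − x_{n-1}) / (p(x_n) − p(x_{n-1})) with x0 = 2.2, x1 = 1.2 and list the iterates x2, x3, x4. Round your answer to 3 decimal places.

p(2.2) = 5.02501, p(1.2) = -0.67988
x2 = 1.20000 − (-0.67988)·(1.20000 − 2.20000) / (-0.67988 − 5.02501) = 1.20000 − (0.67988)/(-5.70490) = 1.31918
p(1.31918) = -0.25966
x3 = 1.31918 − (-0.25966)·(1.31918 − 1.20000) / (-0.25966 − (-0.67988)) = 1.31918 − (-0.03095)/(0.42022) = 1.39282
p(1.39282) = 0.02618
x4 = 1.39282 − 0.02618·(1.39282 − 1.31918) / (0.02618 − (-0.25966)) = 1.39282 − (0.00193)/(0.28584) = 1.38607

1.319, 1.393, 1.386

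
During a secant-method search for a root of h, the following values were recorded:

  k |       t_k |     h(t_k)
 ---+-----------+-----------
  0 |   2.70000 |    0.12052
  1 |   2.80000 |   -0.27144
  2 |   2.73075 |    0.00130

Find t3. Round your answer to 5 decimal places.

t3 = 2.73075 − 0.00130·(2.73075 − 2.80000) / (0.00130 − (-0.27144))
   = 2.73075 − (-0.0000900)/(0.2727400) = 2.7310801

2.73108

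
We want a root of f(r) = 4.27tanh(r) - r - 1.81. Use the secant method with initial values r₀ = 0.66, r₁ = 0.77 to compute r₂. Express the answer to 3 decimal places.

f(0.66) = -0.00039, f(0.77) = 0.18239
r₂ = 0.77000 − 0.18239·(0.77000 − 0.66000) / (0.18239 − (-0.00039)) = 0.77000 − (0.02006)/(0.18278) = 0.66023

0.660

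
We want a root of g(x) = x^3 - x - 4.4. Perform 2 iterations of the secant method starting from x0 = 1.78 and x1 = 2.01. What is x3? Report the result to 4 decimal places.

1.8406

g(1.78) = -0.540248, g(2.01) = 1.710601
x2 = 2.010000 − 1.710601·(2.010000 − 1.780000) / (1.710601 − (-0.540248)) = 2.010000 − (0.393438)/(2.250849) = 1.835205
g(1.835205) = -0.054280
x3 = 1.835205 − (-0.054280)·(1.835205 − 2.010000) / (-0.054280 − 1.710601) = 1.835205 − (0.009488)/(-1.764881) = 1.840581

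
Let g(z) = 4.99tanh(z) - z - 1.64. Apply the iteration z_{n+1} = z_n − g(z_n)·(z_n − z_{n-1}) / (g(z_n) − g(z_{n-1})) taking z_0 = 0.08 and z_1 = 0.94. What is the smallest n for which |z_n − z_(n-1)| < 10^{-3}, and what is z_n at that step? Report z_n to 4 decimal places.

g(0.08) = -1.321649, g(0.94) = 1.088759
z_2 = 0.940000 − 1.088759·(0.860000)/(2.410408) = 0.551546;  |Δ| = 0.388454
g(0.551546) = 0.311827
z_3 = 0.551546 − 0.311827·(-0.388454)/(-0.776932) = 0.395637;  |Δ| = 0.155909
g(0.395637) = -0.158351
z_4 = 0.395637 − (-0.158351)·(-0.155909)/(-0.470178) = 0.448145;  |Δ| = 0.052508
g(0.448145) = 0.009518
z_5 = 0.448145 − 0.009518·(0.052508)/(0.167868) = 0.445168;  |Δ| = 0.002977
g(0.445168) = 0.000249
z_6 = 0.445168 − 0.000249·(-0.002977)/(-0.009269) = 0.445088;  |Δ| = 0.000080
|z_6 − z_5| = 0.000080 < 10^{-3}

n = 6, z_n = 0.4451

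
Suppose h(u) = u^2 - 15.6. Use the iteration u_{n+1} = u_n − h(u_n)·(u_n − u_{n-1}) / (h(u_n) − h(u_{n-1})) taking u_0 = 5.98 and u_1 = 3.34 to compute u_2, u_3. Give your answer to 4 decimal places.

h(5.98) = 20.160400, h(3.34) = -4.444400
u_2 = 3.340000 − (-4.444400)·(3.340000 − 5.980000) / (-4.444400 − 20.160400) = 3.340000 − (11.733216)/(-24.604800) = 3.816867
h(3.816867) = -1.031527
u_3 = 3.816867 − (-1.031527)·(3.816867 − 3.340000) / (-1.031527 − (-4.444400)) = 3.816867 − (-0.491901)/(3.412873) = 3.960998

3.8169, 3.9610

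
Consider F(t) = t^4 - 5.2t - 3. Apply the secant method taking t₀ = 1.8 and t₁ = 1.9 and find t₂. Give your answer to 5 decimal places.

1.89245

F(1.8) = -1.8624000, F(1.9) = 0.1521000
t₂ = 1.9000000 − 0.1521000·(1.9000000 − 1.8000000) / (0.1521000 − (-1.8624000)) = 1.9000000 − (0.0152100)/(2.0145000) = 1.8924497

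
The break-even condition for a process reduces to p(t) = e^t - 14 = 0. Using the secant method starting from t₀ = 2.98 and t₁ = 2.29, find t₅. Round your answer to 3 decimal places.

p(2.98) = 5.68782, p(2.29) = -4.12506
t₂ = 2.29000 − (-4.12506)·(2.29000 − 2.98000) / (-4.12506 − 5.68782) = 2.29000 − (2.84629)/(-9.81288) = 2.58006
p(2.58006) = -0.80211
t₃ = 2.58006 − (-0.80211)·(2.58006 − 2.29000) / (-0.80211 − (-4.12506)) = 2.58006 − (-0.23266)/(3.32295) = 2.65007
p(2.65007) = 0.15506
t₄ = 2.65007 − 0.15506·(2.65007 − 2.58006) / (0.15506 − (-0.80211)) = 2.65007 − (0.01086)/(0.95717) = 2.63873
p(2.63873) = -0.00458
t₅ = 2.63873 − (-0.00458)·(2.63873 − 2.65007) / (-0.00458 − 0.15506) = 2.63873 − (0.00005)/(-0.15965) = 2.63906

2.639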